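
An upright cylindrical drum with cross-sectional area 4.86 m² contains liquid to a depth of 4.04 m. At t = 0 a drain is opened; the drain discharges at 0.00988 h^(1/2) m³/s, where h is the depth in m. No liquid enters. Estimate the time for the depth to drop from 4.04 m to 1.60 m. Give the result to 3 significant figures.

With no inflow, A dh/dt = −0.00988 √h.
Separate and integrate: 2(√h − √h₀) = −(0.00988/A) t.
t = 2A(√h₀ − √h)/0.00988 = 2·4.86·(√4.04 − √1.60)/0.00988
  = 9.7200 × (2.0100 − 1.2649) / 0.00988 = 733.00 s.

733 s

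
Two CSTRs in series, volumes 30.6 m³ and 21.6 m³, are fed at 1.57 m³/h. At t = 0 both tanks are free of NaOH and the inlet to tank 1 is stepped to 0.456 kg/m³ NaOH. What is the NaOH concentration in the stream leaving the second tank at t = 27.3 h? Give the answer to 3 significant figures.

0.224 kg/m³

Species balance on tank i: dCᵢ/dt = (Cᵢ₋₁ − Cᵢ)/τᵢ with τᵢ = Vᵢ/Q.
τ₁ = 30.6/1.57 = 19.490 h; τ₂ = 21.6/1.57 = 13.758 h.
Tank 1: C₁ = C_in(1 − e^(−t/τ₁)). Tank 2 (τ₁ ≠ τ₂): C₂ = C_in[1 − (τ₁ e^(−t/τ₁) − τ₂ e^(−t/τ₂))/(τ₁ − τ₂)].
At t = 27.3: e^(−t/τ₁) = 0.24643, e^(−t/τ₂) = 0.13748.
C₂ = 0.456·[1 − (19.490·0.24643 − 13.758·0.13748)/(5.7325)] = 0.456·0.49209 = 0.22439 kg/m³.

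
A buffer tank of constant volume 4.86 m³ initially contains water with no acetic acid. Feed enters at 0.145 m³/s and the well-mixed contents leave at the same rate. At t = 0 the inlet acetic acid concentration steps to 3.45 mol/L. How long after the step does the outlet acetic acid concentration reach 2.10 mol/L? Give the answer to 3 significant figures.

Species balance on the tank: V dC/dt = Q(C_in − C), so τ = V/Q = 33.517 s.
C(t) = C_in + (C₀ − C_in) e^(−t/τ). Set C = 2.10 and solve for t:
e^(−t/τ) = (C − C_in)/(C₀ − C_in) = (2.10 − 3.45)/(0 − 3.45) = 0.39130
t = −τ ln(…) = 33.517 × 0.93827 = 31.448 s.

31.4 s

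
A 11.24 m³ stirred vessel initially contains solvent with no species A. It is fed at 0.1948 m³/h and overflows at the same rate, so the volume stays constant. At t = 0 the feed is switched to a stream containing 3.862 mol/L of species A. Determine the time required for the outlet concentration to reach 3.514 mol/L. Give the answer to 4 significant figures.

138.9 h

Species balance: V dC/dt = Q(C_in − C) ⇒ τ = V/Q = 57.7002 h.
C(t) = C_in + (C₀ − C_in) e^(−t/τ). Set C = 3.514 and solve for t:
e^(−t/τ) = (C − C_in)/(C₀ − C_in) = (3.514 − 3.862)/(0 − 3.862) = 0.0901088
t = −τ ln(…) = 57.7002 × 2.40674 = 138.869 h.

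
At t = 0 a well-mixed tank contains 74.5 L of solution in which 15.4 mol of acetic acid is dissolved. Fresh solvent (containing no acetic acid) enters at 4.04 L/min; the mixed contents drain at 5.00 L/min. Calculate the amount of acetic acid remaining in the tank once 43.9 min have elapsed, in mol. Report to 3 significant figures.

Let m(t) be the amount of acetic acid. Volume: V(t) = V₀ + (Q_in − Q_out) t = 74.5 − 0.96000 t; V(43.9) = 32.356 L.
Species balance (pure solvent in): dm/dt = −Q_out · m/V(t).
dm/m = −Q_out dt/(V₀ − 0.96000 t); integrating gives ln(m/m₀) = −(Q_out/(Q_in−Q_out)) ln(V/V₀).
m = m₀ (V₀/V)^(Q_out/(Q_in−Q_out)) = 15.4 × (74.5/32.356)^(-5.2083) = 0.20001 mol.

0.200 mol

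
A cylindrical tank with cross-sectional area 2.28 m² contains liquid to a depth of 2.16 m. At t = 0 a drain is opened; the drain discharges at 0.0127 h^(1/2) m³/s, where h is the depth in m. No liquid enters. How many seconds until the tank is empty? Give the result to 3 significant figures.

528 s

Mass balance (ρ constant): A dh/dt = −0.0127 √h.
This is separable: 2 d(√h)/dt = −0.0127/A, so √h = √h₀ − (0.0127/(2A)) t.
Set h = 0: 2√h₀ = (0.0127/A) t_empty ⇒ t_empty = 2A√h₀/0.0127.
t_empty = 2·2.28·√2.16/0.0127 = 4.5600·1.4697/0.0127 = 527.70 s.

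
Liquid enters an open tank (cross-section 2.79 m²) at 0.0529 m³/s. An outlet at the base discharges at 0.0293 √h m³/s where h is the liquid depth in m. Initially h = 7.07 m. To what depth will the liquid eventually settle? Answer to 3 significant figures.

3.26 m

Level balance: A dh/dt = 0.0529 − 0.0293 √h. Setting dh/dt = 0:
Q_in = 0.0293 √h_ss ⇒ √h_ss = 0.0529/0.0293 = 1.8055.
h_ss = 1.8055² = 3.2597 m. (Since h₀ = 7.07 m > h_ss, the level will fall toward this value.)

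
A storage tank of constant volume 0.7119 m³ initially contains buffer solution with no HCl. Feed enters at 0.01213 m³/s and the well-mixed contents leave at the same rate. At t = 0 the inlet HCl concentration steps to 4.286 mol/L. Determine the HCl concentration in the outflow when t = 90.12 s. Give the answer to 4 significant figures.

Species balance on the tank: V dC/dt = Q(C_in − C).
So dC/dt = (C_in − C)/τ with τ = V/Q = 0.7119/0.01213 = 58.6892 s.
Solution: C(t) = C_in + (C₀ − C_in) e^(−t/τ).
C(90.12) = 4.286 + (0 − 4.286)·e^(−90.12/58.6892) = 4.286 + (-4.28600)·0.215338 = 3.36306 mol/L.

3.363 mol/L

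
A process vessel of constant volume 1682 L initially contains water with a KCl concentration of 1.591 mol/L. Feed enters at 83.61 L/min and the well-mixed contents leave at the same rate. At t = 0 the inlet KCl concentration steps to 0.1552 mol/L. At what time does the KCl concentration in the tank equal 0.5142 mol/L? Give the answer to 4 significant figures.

27.89 min

Species balance: V dC/dt = Q(C_in − C) ⇒ τ = V/Q = 20.1172 min.
C(t) = C_in + (C₀ − C_in) e^(−t/τ). Set C = 0.5142 and solve for t:
e^(−t/τ) = (C − C_in)/(C₀ − C_in) = (0.5142 − 0.1552)/(1.591 − 0.1552) = 0.250035
t = −τ ln(…) = 20.1172 × 1.38616 = 27.8856 min.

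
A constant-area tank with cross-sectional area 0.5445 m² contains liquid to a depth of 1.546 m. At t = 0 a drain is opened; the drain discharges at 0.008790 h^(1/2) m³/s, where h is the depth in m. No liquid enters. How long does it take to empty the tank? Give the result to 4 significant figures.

154.0 s

Mass balance (ρ constant): A dh/dt = −0.008790 √h.
∫ h^(−1/2) dh = −(0.008790/A) ∫ dt, giving 2√h = 2√h₀ − (0.008790/A) t.
Tank is empty when √h = 0: t_empty = 2A√h₀/0.008790.
t_empty = 2·0.5445·√1.546/0.008790 = 1.08900·1.24338/0.008790 = 154.044 s.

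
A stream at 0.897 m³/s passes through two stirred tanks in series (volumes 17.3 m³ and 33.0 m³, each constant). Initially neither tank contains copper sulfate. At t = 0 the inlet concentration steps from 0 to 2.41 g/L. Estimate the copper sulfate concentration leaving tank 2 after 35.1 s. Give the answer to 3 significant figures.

Each tank obeys Vᵢ dCᵢ/dt = Q(Cᵢ₋₁ − Cᵢ), so τᵢ = Vᵢ/Q.
τ₁ = 17.3/0.897 = 19.287 s; τ₂ = 33.0/0.897 = 36.789 s.
Solving the cascade with C₁(0)=C₂(0)=0 gives C₂(t) = C_in[1 − (τ₁ e^(−t/τ₁) − τ₂ e^(−t/τ₂))/(τ₁ − τ₂)].
At t = 35.1: e^(−t/τ₁) = 0.16204, e^(−t/τ₂) = 0.38517.
C₂ = 2.41·[1 − (19.287·0.16204 − 36.789·0.38517)/(-17.503)] = 2.41·0.36897 = 0.88921 g/L.

0.889 g/L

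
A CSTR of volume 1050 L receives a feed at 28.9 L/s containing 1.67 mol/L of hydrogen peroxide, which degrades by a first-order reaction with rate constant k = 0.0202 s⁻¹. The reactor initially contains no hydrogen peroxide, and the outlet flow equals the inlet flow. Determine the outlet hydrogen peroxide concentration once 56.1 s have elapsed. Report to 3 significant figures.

V dC/dt = Q(C_in − C) − k V C.
dC/dt = (Q/V) C_in − (Q/V + k) C; effective rate a = Q/V + k = 0.027524 + 0.0202 = 0.047724 s⁻¹.
C_ss = Q C_in/(Q + kV) = 0.96314 mol/L; C(t) = C_ss + (C₀ − C_ss) e^(−a t).
C(56.1) = 0.96314 + (-0.96314)·e^(−0.047724·56.1) = 0.96314 + (-0.96314)·0.068748 = 0.89693 mol/L.

0.897 mol/L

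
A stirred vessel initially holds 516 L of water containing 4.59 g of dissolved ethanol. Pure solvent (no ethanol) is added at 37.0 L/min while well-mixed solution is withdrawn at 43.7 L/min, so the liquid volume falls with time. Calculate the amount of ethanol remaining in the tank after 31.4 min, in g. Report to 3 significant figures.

0.151 g

Let m(t) be the amount of ethanol. Volume: V(t) = V₀ + (Q_in − Q_out) t = 516 − 6.7000 t; V(31.4) = 305.62 L.
Species balance (pure solvent in): dm/dt = −Q_out · m/V(t).
dm/m = −Q_out dt/(V₀ − 6.7000 t); integrating gives ln(m/m₀) = −(Q_out/(Q_in−Q_out)) ln(V/V₀).
m = m₀ (V₀/V)^(Q_out/(Q_in−Q_out)) = 4.59 × (516/305.62)^(-6.5224) = 0.15072 g.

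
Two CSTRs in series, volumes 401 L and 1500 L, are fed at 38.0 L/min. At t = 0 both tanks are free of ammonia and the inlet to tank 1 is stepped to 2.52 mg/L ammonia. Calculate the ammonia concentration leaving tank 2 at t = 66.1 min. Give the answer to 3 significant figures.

Each tank obeys Vᵢ dCᵢ/dt = Q(Cᵢ₋₁ − Cᵢ), so τᵢ = Vᵢ/Q.
τ₁ = 401/38.0 = 10.553 min; τ₂ = 1500/38.0 = 39.474 min.
Tank 1: C₁ = C_in(1 − e^(−t/τ₁)). Tank 2 (τ₁ ≠ τ₂): C₂ = C_in[1 − (τ₁ e^(−t/τ₁) − τ₂ e^(−t/τ₂))/(τ₁ − τ₂)].
At t = 66.1: e^(−t/τ₁) = 0.0019039, e^(−t/τ₂) = 0.18740.
C₂ = 2.52·[1 − (10.553·0.0019039 − 39.474·0.18740)/(-28.921)] = 2.52·0.74492 = 1.8772 mg/L.

1.88 mg/L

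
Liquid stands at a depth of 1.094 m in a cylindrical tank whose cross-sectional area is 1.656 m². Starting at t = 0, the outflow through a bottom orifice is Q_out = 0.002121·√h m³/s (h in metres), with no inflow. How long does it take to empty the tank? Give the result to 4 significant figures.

1633 s

With no inflow, A dh/dt = −0.002121 √h.
∫ h^(−1/2) dh = −(0.002121/A) ∫ dt, giving 2√h = 2√h₀ − (0.002121/A) t.
Tank is empty when √h = 0: t_empty = 2A√h₀/0.002121.
t_empty = 2·1.656·√1.094/0.002121 = 3.31200·1.04594/0.002121 = 1633.27 s.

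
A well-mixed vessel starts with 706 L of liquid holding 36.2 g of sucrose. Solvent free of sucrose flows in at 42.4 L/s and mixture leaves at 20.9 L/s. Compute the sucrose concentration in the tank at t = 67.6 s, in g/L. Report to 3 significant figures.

Let m(t) be the amount of sucrose. Volume: V(t) = V₀ + (Q_in − Q_out) t = 706 + 21.500 t; V(67.6) = 2159.4 L.
No sucrose enters, so dm/dt = −Q_out · (m/V).
Separate: dm/m = −Q_out dt/V(t) ⇒ ln(m/m₀) = −(Q_out/(Q_in−Q_out)) ln(V/V₀).
m = m₀ (V₀/V)^(Q_out/(Q_in−Q_out)) = 36.2 × (706/2159.4)^(0.97209) = 12.210 g.
C = m/V = 12.210/2159.4 = 0.0056545 g/L.

0.00565 g/L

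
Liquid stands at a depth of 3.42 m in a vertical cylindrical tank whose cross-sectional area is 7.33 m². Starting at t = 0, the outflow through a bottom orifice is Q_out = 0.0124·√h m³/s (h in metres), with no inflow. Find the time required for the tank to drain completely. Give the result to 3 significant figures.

Mass balance (ρ constant): A dh/dt = −0.0124 √h.
Separate and integrate: 2(√h − √h₀) = −(0.0124/A) t.
Set h = 0: 2√h₀ = (0.0124/A) t_empty ⇒ t_empty = 2A√h₀/0.0124.
t_empty = 2·7.33·√3.42/0.0124 = 14.660·1.8493/0.0124 = 2186.4 s.

2190 s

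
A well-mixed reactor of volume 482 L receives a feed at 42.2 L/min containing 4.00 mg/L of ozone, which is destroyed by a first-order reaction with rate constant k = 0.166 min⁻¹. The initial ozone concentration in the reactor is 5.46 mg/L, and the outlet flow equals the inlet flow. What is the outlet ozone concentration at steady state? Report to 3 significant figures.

Accumulation = in − out − consumed: V dC/dt = Q C_in − Q C − k V C.
At steady state: 0 = Q C_in − (Q + kV) C_ss, so C_ss = Q C_in/(Q + kV).
C_ss = 42.2·4.00/(42.2 + 0.166·482) = 168.80/122.21 = 1.3812 mg/L.

1.38 mg/L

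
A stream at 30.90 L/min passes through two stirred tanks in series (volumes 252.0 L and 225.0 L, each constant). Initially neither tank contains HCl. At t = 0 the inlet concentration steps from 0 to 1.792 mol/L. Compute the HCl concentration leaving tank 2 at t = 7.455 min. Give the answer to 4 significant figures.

Species balance on tank i: dCᵢ/dt = (Cᵢ₋₁ − Cᵢ)/τᵢ with τᵢ = Vᵢ/Q.
τ₁ = 252.0/30.90 = 8.15534 min; τ₂ = 225.0/30.90 = 7.28155 min.
Tank 1: C₁ = C_in(1 − e^(−t/τ₁)). Tank 2 (τ₁ ≠ τ₂): C₂ = C_in[1 − (τ₁ e^(−t/τ₁) − τ₂ e^(−t/τ₂))/(τ₁ − τ₂)].
At t = 7.455: e^(−t/τ₁) = 0.400867, e^(−t/τ₂) = 0.359220.
C₂ = 1.792·[1 − (8.15534·0.400867 − 7.28155·0.359220)/(0.873786)] = 1.792·0.252073 = 0.451715 mol/L.

0.4517 mol/L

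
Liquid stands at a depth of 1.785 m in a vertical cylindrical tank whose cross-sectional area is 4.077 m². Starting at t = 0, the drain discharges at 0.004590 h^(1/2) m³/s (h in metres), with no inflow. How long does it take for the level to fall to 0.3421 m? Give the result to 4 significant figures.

Mass balance (ρ constant): A dh/dt = −0.004590 √h.
Separate and integrate: 2(√h − √h₀) = −(0.004590/A) t.
t = 2A(√h₀ − √h)/0.004590 = 2·4.077·(√1.785 − √0.3421)/0.004590
  = 8.15400 × (1.33604 − 0.584893) / 0.004590 = 1334.39 s.

1334 s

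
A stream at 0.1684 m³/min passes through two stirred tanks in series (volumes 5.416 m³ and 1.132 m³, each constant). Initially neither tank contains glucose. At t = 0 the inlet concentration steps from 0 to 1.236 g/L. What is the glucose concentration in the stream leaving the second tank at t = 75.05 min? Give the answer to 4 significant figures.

Time constants: τᵢ = Vᵢ/Q for each well-mixed tank.
τ₁ = 5.416/0.1684 = 32.1615 min; τ₂ = 1.132/0.1684 = 6.72209 min.
Tank 1: C₁ = C_in(1 − e^(−t/τ₁)). Tank 2 (τ₁ ≠ τ₂): C₂ = C_in[1 − (τ₁ e^(−t/τ₁) − τ₂ e^(−t/τ₂))/(τ₁ − τ₂)].
At t = 75.05: e^(−t/τ₁) = 0.0969525, e^(−t/τ₂) = 1.41658e-05.
C₂ = 1.236·[1 − (32.1615·0.0969525 − 6.72209·1.41658e-05)/(25.4394)] = 1.236·0.877433 = 1.08451 g/L.

1.085 g/L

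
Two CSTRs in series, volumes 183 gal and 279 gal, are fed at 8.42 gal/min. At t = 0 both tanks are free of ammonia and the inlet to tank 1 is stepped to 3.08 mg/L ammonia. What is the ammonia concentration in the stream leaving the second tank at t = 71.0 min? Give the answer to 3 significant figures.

2.25 mg/L

Species balance on tank i: dCᵢ/dt = (Cᵢ₋₁ − Cᵢ)/τᵢ with τᵢ = Vᵢ/Q.
τ₁ = 183/8.42 = 21.734 min; τ₂ = 279/8.42 = 33.135 min.
Solving the cascade with C₁(0)=C₂(0)=0 gives C₂(t) = C_in[1 − (τ₁ e^(−t/τ₁) − τ₂ e^(−t/τ₂))/(τ₁ − τ₂)].
At t = 71.0: e^(−t/τ₁) = 0.038129, e^(−t/τ₂) = 0.11733.
C₂ = 3.08·[1 − (21.734·0.038129 − 33.135·0.11733)/(-11.401)] = 3.08·0.73168 = 2.2536 mg/L.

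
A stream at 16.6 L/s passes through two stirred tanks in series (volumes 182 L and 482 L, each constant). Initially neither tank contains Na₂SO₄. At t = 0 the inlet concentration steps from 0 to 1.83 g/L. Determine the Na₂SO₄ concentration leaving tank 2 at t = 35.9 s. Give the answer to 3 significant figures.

1.02 g/L

Species balance on tank i: dCᵢ/dt = (Cᵢ₋₁ − Cᵢ)/τᵢ with τᵢ = Vᵢ/Q.
τ₁ = 182/16.6 = 10.964 s; τ₂ = 482/16.6 = 29.036 s.
Solving the cascade with C₁(0)=C₂(0)=0 gives C₂(t) = C_in[1 − (τ₁ e^(−t/τ₁) − τ₂ e^(−t/τ₂))/(τ₁ − τ₂)].
At t = 35.9: e^(−t/τ₁) = 0.037840, e^(−t/τ₂) = 0.29043.
C₂ = 1.83·[1 − (10.964·0.037840 − 29.036·0.29043)/(-18.072)] = 1.83·0.55633 = 1.0181 g/L.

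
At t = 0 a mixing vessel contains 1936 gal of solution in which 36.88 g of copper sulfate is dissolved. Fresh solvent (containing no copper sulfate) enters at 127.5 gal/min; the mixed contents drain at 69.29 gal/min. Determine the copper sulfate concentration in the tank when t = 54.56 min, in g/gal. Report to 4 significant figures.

0.002271 g/gal

Let m(t) be the amount of copper sulfate. Volume: V(t) = V₀ + (Q_in − Q_out) t = 1936 + 58.2100 t; V(54.56) = 5111.94 gal.
No copper sulfate enters, so dm/dt = −Q_out · (m/V).
Separate: dm/m = −Q_out dt/V(t) ⇒ ln(m/m₀) = −(Q_out/(Q_in−Q_out)) ln(V/V₀).
m = m₀ (V₀/V)^(Q_out/(Q_in−Q_out)) = 36.88 × (1936/5111.94)^(1.19035) = 11.6104 g.
C = m/V = 11.6104/5111.94 = 0.00227123 g/gal.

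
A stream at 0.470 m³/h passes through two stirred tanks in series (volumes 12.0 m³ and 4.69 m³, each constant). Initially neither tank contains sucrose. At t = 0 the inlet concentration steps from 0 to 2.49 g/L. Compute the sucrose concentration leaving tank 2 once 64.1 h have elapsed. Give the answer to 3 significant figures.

2.16 g/L

Each tank obeys Vᵢ dCᵢ/dt = Q(Cᵢ₋₁ − Cᵢ), so τᵢ = Vᵢ/Q.
τ₁ = 12.0/0.470 = 25.532 h; τ₂ = 4.69/0.470 = 9.9787 h.
Solving the cascade with C₁(0)=C₂(0)=0 gives C₂(t) = C_in[1 − (τ₁ e^(−t/τ₁) − τ₂ e^(−t/τ₂))/(τ₁ − τ₂)].
At t = 64.1: e^(−t/τ₁) = 0.081221, e^(−t/τ₂) = 0.0016227.
C₂ = 2.49·[1 − (25.532·0.081221 − 9.9787·0.0016227)/(15.553)] = 2.49·0.86771 = 2.1606 g/L.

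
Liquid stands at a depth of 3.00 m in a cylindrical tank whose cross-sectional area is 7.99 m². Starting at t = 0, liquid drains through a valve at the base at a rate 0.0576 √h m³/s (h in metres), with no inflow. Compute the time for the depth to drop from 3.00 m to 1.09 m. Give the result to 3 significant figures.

With no inflow, A dh/dt = −0.0576 √h.
This is separable: 2 d(√h)/dt = −0.0576/A, so √h = √h₀ − (0.0576/(2A)) t.
t = 2A(√h₀ − √h)/0.0576 = 2·7.99·(√3.00 − √1.09)/0.0576
  = 15.980 × (1.7321 − 1.0440) / 0.0576 = 190.88 s.

191 s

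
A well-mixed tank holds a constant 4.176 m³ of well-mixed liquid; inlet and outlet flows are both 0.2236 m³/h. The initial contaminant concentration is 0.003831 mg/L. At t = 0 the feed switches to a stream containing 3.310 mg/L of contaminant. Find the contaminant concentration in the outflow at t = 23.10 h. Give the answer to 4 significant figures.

2.350 mg/L

Accumulation = in − out for the solute gives V dC/dt = Q(C_in − C).
Rewrite as dC/dt + C/τ = C_in/τ, τ = V/Q = 18.6762 h.
C approaches C_in exponentially: C(t) = C_in + (C₀ − C_in) e^(−t/τ).
C(23.10) = 3.310 + (0.003831 − 3.310)·e^(−23.10/18.6762) = 3.310 + (-3.30617)·0.290292 = 2.35025 mg/L.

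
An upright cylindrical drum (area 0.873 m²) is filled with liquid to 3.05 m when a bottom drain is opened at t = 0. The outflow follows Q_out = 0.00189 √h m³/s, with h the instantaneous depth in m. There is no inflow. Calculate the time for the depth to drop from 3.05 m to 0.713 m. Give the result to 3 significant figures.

833 s

A dh/dt = −Q_out = −0.00189 √h.
Separate and integrate: 2(√h − √h₀) = −(0.00189/A) t.
t = 2A(√h₀ − √h)/0.00189 = 2·0.873·(√3.05 − √0.713)/0.00189
  = 1.7460 × (1.7464 − 0.84439) / 0.00189 = 833.31 s.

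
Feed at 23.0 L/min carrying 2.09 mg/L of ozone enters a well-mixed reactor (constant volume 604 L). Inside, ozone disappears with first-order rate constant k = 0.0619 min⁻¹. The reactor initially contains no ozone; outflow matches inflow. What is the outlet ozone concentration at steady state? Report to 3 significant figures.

Species balance: V dC/dt = Q C_in − Q C − k V C.
Steady state (dC/dt = 0): C_ss = Q C_in/(Q + kV) = C_in/(1 + kV/Q).
C_ss = 23.0·2.09/(23.0 + 0.0619·604) = 48.070/60.388 = 0.79602 mg/L.

0.796 mg/L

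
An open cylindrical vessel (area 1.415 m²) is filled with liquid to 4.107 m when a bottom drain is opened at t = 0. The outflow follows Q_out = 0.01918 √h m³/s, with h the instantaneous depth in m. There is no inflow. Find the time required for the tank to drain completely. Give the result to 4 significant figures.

Mass balance (ρ constant): A dh/dt = −0.01918 √h.
∫ h^(−1/2) dh = −(0.01918/A) ∫ dt, giving 2√h = 2√h₀ − (0.01918/A) t.
Tank is empty when √h = 0: t_empty = 2A√h₀/0.01918.
t_empty = 2·1.415·√4.107/0.01918 = 2.83000·2.02657/0.01918 = 299.020 s.

299.0 s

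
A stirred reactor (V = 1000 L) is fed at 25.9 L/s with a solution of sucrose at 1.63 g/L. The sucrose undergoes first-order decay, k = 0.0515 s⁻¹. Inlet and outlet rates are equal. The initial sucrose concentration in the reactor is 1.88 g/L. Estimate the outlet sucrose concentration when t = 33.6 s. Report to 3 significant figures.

0.644 g/L

Accumulation = in − out − consumed: V dC/dt = Q C_in − Q C − k V C.
dC/dt = (Q/V) C_in − (Q/V + k) C; effective rate a = Q/V + k = 0.025900 + 0.0515 = 0.077400 s⁻¹.
C_ss = Q C_in/(Q + kV) = 0.54544 g/L; C(t) = C_ss + (C₀ − C_ss) e^(−a t).
C(33.6) = 0.54544 + (1.3346)·e^(−0.077400·33.6) = 0.54544 + (1.3346)·0.074226 = 0.64450 g/L.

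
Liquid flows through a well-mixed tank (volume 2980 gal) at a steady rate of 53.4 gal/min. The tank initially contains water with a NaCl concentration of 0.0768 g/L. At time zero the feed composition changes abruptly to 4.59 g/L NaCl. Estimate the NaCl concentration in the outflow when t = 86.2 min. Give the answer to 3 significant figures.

3.63 g/L

Accumulation = in − out for the solute gives V dC/dt = Q(C_in − C).
So dC/dt = (C_in − C)/τ with τ = V/Q = 2980/53.4 = 55.805 min.
Integrating: C(t) = C_in + (C₀ − C_in) e^(−t/τ).
C(86.2) = 4.59 + (0.0768 − 4.59)·e^(−86.2/55.805) = 4.59 + (-4.5132)·0.21338 = 3.6270 g/L.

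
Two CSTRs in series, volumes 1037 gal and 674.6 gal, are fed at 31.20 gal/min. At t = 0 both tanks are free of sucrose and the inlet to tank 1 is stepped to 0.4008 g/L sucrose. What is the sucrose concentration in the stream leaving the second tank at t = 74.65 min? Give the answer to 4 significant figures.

0.3031 g/L

Each tank obeys Vᵢ dCᵢ/dt = Q(Cᵢ₋₁ − Cᵢ), so τᵢ = Vᵢ/Q.
τ₁ = 1037/31.20 = 33.2372 min; τ₂ = 674.6/31.20 = 21.6218 min.
Tank 1: C₁ = C_in(1 − e^(−t/τ₁)). Tank 2 (τ₁ ≠ τ₂): C₂ = C_in[1 − (τ₁ e^(−t/τ₁) − τ₂ e^(−t/τ₂))/(τ₁ − τ₂)].
At t = 74.65: e^(−t/τ₁) = 0.105824, e^(−t/τ₂) = 0.0316653.
C₂ = 0.4008·[1 − (33.2372·0.105824 − 21.6218·0.0316653)/(11.6154)] = 0.4008·0.756131 = 0.303057 g/L.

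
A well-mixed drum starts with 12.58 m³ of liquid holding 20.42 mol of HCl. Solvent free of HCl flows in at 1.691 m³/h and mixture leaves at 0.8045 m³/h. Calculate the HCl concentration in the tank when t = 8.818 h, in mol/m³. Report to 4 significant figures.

0.6457 mol/m³

Let m(t) be the amount of HCl. Volume: V(t) = V₀ + (Q_in − Q_out) t = 12.58 + 0.886500 t; V(8.818) = 20.3972 m³.
Species balance (pure solvent in): dm/dt = −Q_out · m/V(t).
Separate: dm/m = −Q_out dt/V(t) ⇒ ln(m/m₀) = −(Q_out/(Q_in−Q_out)) ln(V/V₀).
m = m₀ (V₀/V)^(Q_out/(Q_in−Q_out)) = 20.42 × (12.58/20.3972)^(0.907501) = 13.1699 mol.
C = m/V = 13.1699/20.3972 = 0.645671 mol/m³.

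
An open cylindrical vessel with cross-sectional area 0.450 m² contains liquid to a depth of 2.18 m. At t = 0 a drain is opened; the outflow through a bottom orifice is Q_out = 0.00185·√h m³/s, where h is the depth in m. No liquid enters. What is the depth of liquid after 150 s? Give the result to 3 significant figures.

Mass balance (ρ constant): A dh/dt = −0.00185 √h.
This is separable: 2 d(√h)/dt = −0.00185/A, so √h = √h₀ − (0.00185/(2A)) t.
√h = √2.18 − 0.00185·150/(2·0.450) = 1.4765 − 0.30833 = 1.1681.
h = 1.1681² = 1.3646 m.

1.36 m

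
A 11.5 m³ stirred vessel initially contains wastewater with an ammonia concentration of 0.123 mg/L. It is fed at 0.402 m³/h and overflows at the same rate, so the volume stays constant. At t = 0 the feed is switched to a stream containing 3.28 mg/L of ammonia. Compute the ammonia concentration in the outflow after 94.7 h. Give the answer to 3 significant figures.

3.16 mg/L

Transient balance on the dissolved component: V dC/dt = Q(C_in − C).
Time constant τ = V/Q = 11.5/0.402 = 28.607 h.
This is linear first-order; C(t) = C_in + (C₀ − C_in) e^(−t/τ).
C(94.7) = 3.28 + (0.123 − 3.28)·e^(−94.7/28.607) = 3.28 + (-3.1570)·0.036502 = 3.1648 mg/L.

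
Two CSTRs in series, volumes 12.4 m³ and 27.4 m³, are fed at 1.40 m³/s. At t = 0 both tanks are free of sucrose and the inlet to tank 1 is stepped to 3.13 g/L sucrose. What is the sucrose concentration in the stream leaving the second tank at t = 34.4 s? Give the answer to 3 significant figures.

Each tank obeys Vᵢ dCᵢ/dt = Q(Cᵢ₋₁ − Cᵢ), so τᵢ = Vᵢ/Q.
τ₁ = 12.4/1.40 = 8.8571 s; τ₂ = 27.4/1.40 = 19.571 s.
Tank 1: C₁ = C_in(1 − e^(−t/τ₁)). Tank 2 (τ₁ ≠ τ₂): C₂ = C_in[1 − (τ₁ e^(−t/τ₁) − τ₂ e^(−t/τ₂))/(τ₁ − τ₂)].
At t = 34.4: e^(−t/τ₁) = 0.020571, e^(−t/τ₂) = 0.17245.
C₂ = 3.13·[1 − (8.8571·0.020571 − 19.571·0.17245)/(-10.714)] = 3.13·0.70200 = 2.1973 g/L.

2.20 g/L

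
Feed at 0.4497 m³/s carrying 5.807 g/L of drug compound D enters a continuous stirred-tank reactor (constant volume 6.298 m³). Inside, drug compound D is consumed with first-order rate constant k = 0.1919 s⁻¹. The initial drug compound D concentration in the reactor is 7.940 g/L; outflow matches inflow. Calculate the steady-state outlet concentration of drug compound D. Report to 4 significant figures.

Species balance: V dC/dt = Q C_in − Q C − k V C.
At steady state: 0 = Q C_in − (Q + kV) C_ss, so C_ss = Q C_in/(Q + kV).
C_ss = 0.4497·5.807/(0.4497 + 0.1919·6.298) = 2.61141/1.65829 = 1.57476 g/L.

1.575 g/L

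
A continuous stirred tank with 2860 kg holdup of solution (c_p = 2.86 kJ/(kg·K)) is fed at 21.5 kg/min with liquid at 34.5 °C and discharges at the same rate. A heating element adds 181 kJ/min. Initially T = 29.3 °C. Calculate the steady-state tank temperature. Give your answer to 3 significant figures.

37.4 °C

Unsteady energy balance on the tank contents: M c_p dT/dt = ṁ c_p (T_in − T) + 181.
At steady state dT/dt = 0 ⇒ T_ss = T_in + Q̇/(ṁ c_p) = 34.5 + 181/(21.5·2.86) = 37.444 °C.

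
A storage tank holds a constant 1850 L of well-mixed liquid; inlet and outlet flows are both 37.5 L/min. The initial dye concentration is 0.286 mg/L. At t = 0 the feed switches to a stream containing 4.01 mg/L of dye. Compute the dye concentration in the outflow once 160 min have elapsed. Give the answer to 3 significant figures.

Species balance on the tank: V dC/dt = Q(C_in − C).
Time constant τ = V/Q = 1850/37.5 = 49.333 min.
C approaches C_in exponentially: C(t) = C_in + (C₀ − C_in) e^(−t/τ).
C(160) = 4.01 + (0.286 − 4.01)·e^(−160/49.333) = 4.01 + (-3.7240)·0.039037 = 3.8646 mg/L.

3.86 mg/L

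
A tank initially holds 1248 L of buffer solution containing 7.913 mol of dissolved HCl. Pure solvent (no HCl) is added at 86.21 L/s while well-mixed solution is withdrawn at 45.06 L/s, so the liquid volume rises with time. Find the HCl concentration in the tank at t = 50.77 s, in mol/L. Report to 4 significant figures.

0.0008076 mol/L

Let m(t) be the amount of HCl. Volume: V(t) = V₀ + (Q_in − Q_out) t = 1248 + 41.1500 t; V(50.77) = 3337.19 L.
Species balance (pure solvent in): dm/dt = −Q_out · m/V(t).
dm/m = −Q_out dt/(V₀ + 41.1500 t); integrating gives ln(m/m₀) = −(Q_out/(Q_in−Q_out)) ln(V/V₀).
m = m₀ (V₀/V)^(Q_out/(Q_in−Q_out)) = 7.913 × (1248/3337.19)^(1.09502) = 2.69517 mol.
C = m/V = 2.69517/3337.19 = 0.000807619 mol/L.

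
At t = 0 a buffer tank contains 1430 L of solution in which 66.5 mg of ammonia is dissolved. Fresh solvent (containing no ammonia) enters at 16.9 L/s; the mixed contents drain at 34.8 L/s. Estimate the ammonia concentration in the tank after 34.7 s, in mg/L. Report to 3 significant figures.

Total volume: dV/dt = Q_in − Q_out = -17.900 L/s, so V(t) = 1430 − 17.900 t and V(34.7) = 808.87 L.
Species balance (pure solvent in): dm/dt = −Q_out · m/V(t).
dm/m = −Q_out dt/(V₀ − 17.900 t); integrating gives ln(m/m₀) = −(Q_out/(Q_in−Q_out)) ln(V/V₀).
m = m₀ (V₀/V)^(Q_out/(Q_in−Q_out)) = 66.5 × (1430/808.87)^(-1.9441) = 21.965 mg.
C = m/V = 21.965/808.87 = 0.027155 mg/L.

0.0272 mg/L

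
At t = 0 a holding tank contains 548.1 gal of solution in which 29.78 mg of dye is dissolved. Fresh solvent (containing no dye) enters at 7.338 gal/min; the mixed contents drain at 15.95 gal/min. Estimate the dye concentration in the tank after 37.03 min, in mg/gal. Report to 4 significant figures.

Let m(t) be the amount of dye. Volume: V(t) = V₀ + (Q_in − Q_out) t = 548.1 − 8.61200 t; V(37.03) = 229.198 gal.
Species balance (pure solvent in): dm/dt = −Q_out · m/V(t).
dm/m = −Q_out dt/(V₀ − 8.61200 t); integrating gives ln(m/m₀) = −(Q_out/(Q_in−Q_out)) ln(V/V₀).
m = m₀ (V₀/V)^(Q_out/(Q_in−Q_out)) = 29.78 × (548.1/229.198)^(-1.85207) = 5.92434 mg.
C = m/V = 5.92434/229.198 = 0.0258482 mg/gal.

0.02585 mg/gal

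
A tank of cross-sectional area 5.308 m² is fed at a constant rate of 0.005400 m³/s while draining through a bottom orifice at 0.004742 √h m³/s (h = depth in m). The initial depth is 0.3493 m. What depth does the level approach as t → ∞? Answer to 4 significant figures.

Unsteady balance on liquid volume: A dh/dt = Q_in − 0.004742 √h. At steady state dh/dt = 0:
Q_in = 0.004742 √h_ss ⇒ √h_ss = 0.005400/0.004742 = 1.13876.
h_ss = 1.13876² = 1.29677 m. (Since h₀ = 0.3493 m < h_ss, the level will rise toward this value.)

1.297 m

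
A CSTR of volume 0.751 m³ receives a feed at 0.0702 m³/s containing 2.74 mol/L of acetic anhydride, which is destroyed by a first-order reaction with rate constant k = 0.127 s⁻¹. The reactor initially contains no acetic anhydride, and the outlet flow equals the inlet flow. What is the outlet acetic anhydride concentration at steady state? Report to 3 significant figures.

1.16 mol/L

Species balance: V dC/dt = Q C_in − Q C − k V C.
At steady state: 0 = Q C_in − (Q + kV) C_ss, so C_ss = Q C_in/(Q + kV).
C_ss = 0.0702·2.74/(0.0702 + 0.127·0.751) = 0.19235/0.16558 = 1.1617 mol/L.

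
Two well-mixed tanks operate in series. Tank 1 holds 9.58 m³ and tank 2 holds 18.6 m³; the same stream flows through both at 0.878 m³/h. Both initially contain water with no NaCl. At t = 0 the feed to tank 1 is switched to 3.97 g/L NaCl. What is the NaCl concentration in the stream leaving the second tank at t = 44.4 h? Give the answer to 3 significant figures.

Species balance on tank i: dCᵢ/dt = (Cᵢ₋₁ − Cᵢ)/τᵢ with τᵢ = Vᵢ/Q.
τ₁ = 9.58/0.878 = 10.911 h; τ₂ = 18.6/0.878 = 21.185 h.
Tank 1: C₁ = C_in(1 − e^(−t/τ₁)). Tank 2 (τ₁ ≠ τ₂): C₂ = C_in[1 − (τ₁ e^(−t/τ₁) − τ₂ e^(−t/τ₂))/(τ₁ − τ₂)].
At t = 44.4: e^(−t/τ₁) = 0.017091, e^(−t/τ₂) = 0.12296.
C₂ = 3.97·[1 − (10.911·0.017091 − 21.185·0.12296)/(-10.273)] = 3.97·0.76459 = 3.0354 g/L.

3.04 g/L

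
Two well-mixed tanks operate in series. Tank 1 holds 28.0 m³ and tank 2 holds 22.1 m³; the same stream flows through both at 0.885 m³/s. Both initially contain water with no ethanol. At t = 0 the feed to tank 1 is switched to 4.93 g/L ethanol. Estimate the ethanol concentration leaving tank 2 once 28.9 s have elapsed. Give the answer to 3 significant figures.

Each tank obeys Vᵢ dCᵢ/dt = Q(Cᵢ₋₁ − Cᵢ), so τᵢ = Vᵢ/Q.
τ₁ = 28.0/0.885 = 31.638 s; τ₂ = 22.1/0.885 = 24.972 s.
Tank 1: C₁ = C_in(1 − e^(−t/τ₁)). Tank 2 (τ₁ ≠ τ₂): C₂ = C_in[1 − (τ₁ e^(−t/τ₁) − τ₂ e^(−t/τ₂))/(τ₁ − τ₂)].
At t = 28.9: e^(−t/τ₁) = 0.40114, e^(−t/τ₂) = 0.31433.
C₂ = 4.93·[1 − (31.638·0.40114 − 24.972·0.31433)/(6.6667)] = 4.93·0.27370 = 1.3493 g/L.

1.35 g/L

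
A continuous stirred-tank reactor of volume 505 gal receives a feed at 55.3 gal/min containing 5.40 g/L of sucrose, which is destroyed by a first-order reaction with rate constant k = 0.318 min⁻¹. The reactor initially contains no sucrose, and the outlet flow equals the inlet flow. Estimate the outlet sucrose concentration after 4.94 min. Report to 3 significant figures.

1.22 g/L

Accumulation = in − out − consumed: V dC/dt = Q C_in − Q C − k V C.
This is linear with rate a = Q/V + k = 0.42750 min⁻¹.
C_ss = Q C_in/(Q + kV) = 1.3832 g/L; C(t) = C_ss + (C₀ − C_ss) e^(−a t).
C(4.94) = 1.3832 + (-1.3832)·e^(−0.42750·4.94) = 1.3832 + (-1.3832)·0.12101 = 1.2158 g/L.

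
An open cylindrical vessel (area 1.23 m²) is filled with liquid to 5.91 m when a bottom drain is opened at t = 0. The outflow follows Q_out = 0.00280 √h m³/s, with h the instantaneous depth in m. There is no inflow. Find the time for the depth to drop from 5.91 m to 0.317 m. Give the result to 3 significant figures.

With no inflow, A dh/dt = −0.00280 √h.
∫ h^(−1/2) dh = −(0.00280/A) ∫ dt, giving 2√h = 2√h₀ − (0.00280/A) t.
t = 2A(√h₀ − √h)/0.00280 = 2·1.23·(√5.91 − √0.317)/0.00280
  = 2.4600 × (2.4310 − 0.56303) / 0.00280 = 1641.2 s.

1640 s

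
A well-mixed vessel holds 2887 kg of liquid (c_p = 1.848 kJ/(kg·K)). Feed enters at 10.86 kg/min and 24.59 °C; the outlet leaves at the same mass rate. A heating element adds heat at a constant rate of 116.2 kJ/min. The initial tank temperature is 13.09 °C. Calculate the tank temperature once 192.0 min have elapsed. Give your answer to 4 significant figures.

21.98 °C

M c_p dT/dt = ṁ c_p (T_in − T) + Q̇.
τ = M/ṁ = 265.838 min; T_ss = T_in + Q̇/(ṁ c_p) = 24.59 + 116.2/(10.86·1.848) = 30.3799 °C.
Integrating: T(t) = T_ss + (T₀ − T_ss) e^(−t/τ).
T(192.0) = 30.3799 + (-17.2899)·e^(−192.0/265.838) = 30.3799 + (-17.2899)·0.485661 = 21.9829 °C.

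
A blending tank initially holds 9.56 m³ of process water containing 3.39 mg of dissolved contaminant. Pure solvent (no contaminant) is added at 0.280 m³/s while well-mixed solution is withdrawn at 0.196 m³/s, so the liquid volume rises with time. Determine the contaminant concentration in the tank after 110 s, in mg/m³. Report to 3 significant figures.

Let m(t) be the amount of contaminant. Volume: V(t) = V₀ + (Q_in − Q_out) t = 9.56 + 0.084000 t; V(110) = 18.800 m³.
No contaminant enters, so dm/dt = −Q_out · (m/V).
dm/m = −Q_out dt/(V₀ + 0.084000 t); integrating gives ln(m/m₀) = −(Q_out/(Q_in−Q_out)) ln(V/V₀).
m = m₀ (V₀/V)^(Q_out/(Q_in−Q_out)) = 3.39 × (9.56/18.800)^(2.3333) = 0.69968 mg.
C = m/V = 0.69968/18.800 = 0.037217 mg/m³.

0.0372 mg/m³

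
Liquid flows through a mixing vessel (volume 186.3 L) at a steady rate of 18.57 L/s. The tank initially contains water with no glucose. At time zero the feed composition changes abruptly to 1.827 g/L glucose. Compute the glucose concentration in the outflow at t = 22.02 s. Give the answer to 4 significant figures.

1.624 g/L

Species balance on the tank: V dC/dt = Q(C_in − C).
Rewrite as dC/dt + C/τ = C_in/τ, τ = V/Q = 10.0323 s.
This is linear first-order; C(t) = C_in + (C₀ − C_in) e^(−t/τ).
C(22.02) = 1.827 + (0 − 1.827)·e^(−22.02/10.0323) = 1.827 + (-1.82700)·0.111369 = 1.62353 g/L.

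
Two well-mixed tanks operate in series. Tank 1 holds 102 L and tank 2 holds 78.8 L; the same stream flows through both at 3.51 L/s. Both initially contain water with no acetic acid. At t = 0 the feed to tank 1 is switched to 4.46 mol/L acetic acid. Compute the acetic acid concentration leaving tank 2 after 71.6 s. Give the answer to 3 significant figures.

3.42 mol/L

Time constants: τᵢ = Vᵢ/Q for each well-mixed tank.
τ₁ = 102/3.51 = 29.060 s; τ₂ = 78.8/3.51 = 22.450 s.
Solving the cascade with C₁(0)=C₂(0)=0 gives C₂(t) = C_in[1 − (τ₁ e^(−t/τ₁) − τ₂ e^(−t/τ₂))/(τ₁ − τ₂)].
At t = 71.6: e^(−t/τ₁) = 0.085104, e^(−t/τ₂) = 0.041201.
C₂ = 4.46·[1 − (29.060·0.085104 − 22.450·0.041201)/(6.6097)] = 4.46·0.76578 = 3.4154 mol/L.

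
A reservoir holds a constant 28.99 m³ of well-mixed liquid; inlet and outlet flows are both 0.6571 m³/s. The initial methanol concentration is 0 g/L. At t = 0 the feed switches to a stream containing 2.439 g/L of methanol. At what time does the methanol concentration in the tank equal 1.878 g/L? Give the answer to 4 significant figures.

Species balance: V dC/dt = Q(C_in − C) ⇒ τ = V/Q = 44.1181 s.
C(t) = C_in + (C₀ − C_in) e^(−t/τ). Set C = 1.878 and solve for t:
e^(−t/τ) = (C − C_in)/(C₀ − C_in) = (1.878 − 2.439)/(0 − 2.439) = 0.230012
t = −τ ln(…) = 44.1181 × 1.46962 = 64.8369 s.

64.84 s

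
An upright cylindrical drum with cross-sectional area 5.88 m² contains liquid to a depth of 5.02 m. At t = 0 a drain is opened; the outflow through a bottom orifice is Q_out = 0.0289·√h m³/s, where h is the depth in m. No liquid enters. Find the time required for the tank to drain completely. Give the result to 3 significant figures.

912 s

With no inflow, A dh/dt = −0.0289 √h.
∫ h^(−1/2) dh = −(0.0289/A) ∫ dt, giving 2√h = 2√h₀ − (0.0289/A) t.
Tank is empty when √h = 0: t_empty = 2A√h₀/0.0289.
t_empty = 2·5.88·√5.02/0.0289 = 11.760·2.2405/0.0289 = 911.72 s.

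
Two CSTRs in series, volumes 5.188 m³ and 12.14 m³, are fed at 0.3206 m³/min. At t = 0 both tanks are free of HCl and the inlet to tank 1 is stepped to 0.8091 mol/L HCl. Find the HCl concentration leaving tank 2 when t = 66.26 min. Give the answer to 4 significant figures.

0.5736 mol/L

Each tank obeys Vᵢ dCᵢ/dt = Q(Cᵢ₋₁ − Cᵢ), so τᵢ = Vᵢ/Q.
τ₁ = 5.188/0.3206 = 16.1822 min; τ₂ = 12.14/0.3206 = 37.8665 min.
Solving the cascade with C₁(0)=C₂(0)=0 gives C₂(t) = C_in[1 − (τ₁ e^(−t/τ₁) − τ₂ e^(−t/τ₂))/(τ₁ − τ₂)].
At t = 66.26: e^(−t/τ₁) = 0.0166619, e^(−t/τ₂) = 0.173803.
C₂ = 0.8091·[1 − (16.1822·0.0166619 − 37.8665·0.173803)/(-21.6843)] = 0.8091·0.708928 = 0.573594 mol/L.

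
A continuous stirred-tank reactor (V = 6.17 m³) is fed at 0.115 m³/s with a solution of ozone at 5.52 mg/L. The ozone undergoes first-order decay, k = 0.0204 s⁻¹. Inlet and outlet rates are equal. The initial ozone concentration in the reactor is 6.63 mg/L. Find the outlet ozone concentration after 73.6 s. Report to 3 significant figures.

2.86 mg/L

Species balance: V dC/dt = Q C_in − Q C − k V C.
dC/dt = (Q/V) C_in − (Q/V + k) C; effective rate a = Q/V + k = 0.018639 + 0.0204 = 0.039039 s⁻¹.
C_ss = Q C_in/(Q + kV) = 2.6355 mg/L; C(t) = C_ss + (C₀ − C_ss) e^(−a t).
C(73.6) = 2.6355 + (3.9945)·e^(−0.039039·73.6) = 2.6355 + (3.9945)·0.056516 = 2.8612 mg/L.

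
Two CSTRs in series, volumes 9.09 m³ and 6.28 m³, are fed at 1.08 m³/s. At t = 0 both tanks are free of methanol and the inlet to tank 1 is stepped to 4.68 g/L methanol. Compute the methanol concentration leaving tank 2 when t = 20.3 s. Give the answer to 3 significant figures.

Each tank obeys Vᵢ dCᵢ/dt = Q(Cᵢ₋₁ − Cᵢ), so τᵢ = Vᵢ/Q.
τ₁ = 9.09/1.08 = 8.4167 s; τ₂ = 6.28/1.08 = 5.8148 s.
Tank 1: C₁ = C_in(1 − e^(−t/τ₁)). Tank 2 (τ₁ ≠ τ₂): C₂ = C_in[1 − (τ₁ e^(−t/τ₁) − τ₂ e^(−t/τ₂))/(τ₁ − τ₂)].
At t = 20.3: e^(−t/τ₁) = 0.089646, e^(−t/τ₂) = 0.030468.
C₂ = 4.68·[1 − (8.4167·0.089646 − 5.8148·0.030468)/(2.6019)] = 4.68·0.77810 = 3.6415 g/L.

3.64 g/L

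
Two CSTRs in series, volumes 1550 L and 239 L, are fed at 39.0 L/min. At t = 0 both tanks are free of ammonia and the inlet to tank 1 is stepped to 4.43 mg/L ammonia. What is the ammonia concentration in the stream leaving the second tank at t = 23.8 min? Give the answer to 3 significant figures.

1.57 mg/L

Each tank obeys Vᵢ dCᵢ/dt = Q(Cᵢ₋₁ − Cᵢ), so τᵢ = Vᵢ/Q.
τ₁ = 1550/39.0 = 39.744 min; τ₂ = 239/39.0 = 6.1282 min.
Tank 1: C₁ = C_in(1 − e^(−t/τ₁)). Tank 2 (τ₁ ≠ τ₂): C₂ = C_in[1 − (τ₁ e^(−t/τ₁) − τ₂ e^(−t/τ₂))/(τ₁ − τ₂)].
At t = 23.8: e^(−t/τ₁) = 0.54945, e^(−t/τ₂) = 0.020575.
C₂ = 4.43·[1 − (39.744·0.54945 − 6.1282·0.020575)/(33.615)] = 4.43·0.35413 = 1.5688 mg/L.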